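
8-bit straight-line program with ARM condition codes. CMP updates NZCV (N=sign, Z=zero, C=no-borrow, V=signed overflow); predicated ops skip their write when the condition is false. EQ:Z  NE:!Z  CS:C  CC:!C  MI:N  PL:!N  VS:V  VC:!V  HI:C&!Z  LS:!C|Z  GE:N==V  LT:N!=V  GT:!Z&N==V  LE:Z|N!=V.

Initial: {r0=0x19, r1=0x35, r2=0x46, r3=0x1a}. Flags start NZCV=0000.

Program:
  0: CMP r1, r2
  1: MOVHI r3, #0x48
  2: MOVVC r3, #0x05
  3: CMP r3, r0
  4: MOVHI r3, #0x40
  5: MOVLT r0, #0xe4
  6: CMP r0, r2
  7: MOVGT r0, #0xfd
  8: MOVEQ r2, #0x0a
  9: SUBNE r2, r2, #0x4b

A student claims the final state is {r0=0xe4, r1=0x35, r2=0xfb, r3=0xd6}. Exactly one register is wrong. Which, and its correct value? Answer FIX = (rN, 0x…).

FIX = (r3, 0x05)

[0] flags=1000 → (cmp)
[1] flags=1000 HI?F → skip
[2] flags=1000 VC?T → r3=0x05
[3] flags=1000 → (cmp)
[4] flags=1000 HI?F → skip
[5] flags=1000 LT?T → r0=0xe4
[6] flags=1010 → (cmp)
[7] flags=1010 GT?F → skip
[8] flags=1010 EQ?F → skip
[9] flags=1010 NE?T → r2=0xfb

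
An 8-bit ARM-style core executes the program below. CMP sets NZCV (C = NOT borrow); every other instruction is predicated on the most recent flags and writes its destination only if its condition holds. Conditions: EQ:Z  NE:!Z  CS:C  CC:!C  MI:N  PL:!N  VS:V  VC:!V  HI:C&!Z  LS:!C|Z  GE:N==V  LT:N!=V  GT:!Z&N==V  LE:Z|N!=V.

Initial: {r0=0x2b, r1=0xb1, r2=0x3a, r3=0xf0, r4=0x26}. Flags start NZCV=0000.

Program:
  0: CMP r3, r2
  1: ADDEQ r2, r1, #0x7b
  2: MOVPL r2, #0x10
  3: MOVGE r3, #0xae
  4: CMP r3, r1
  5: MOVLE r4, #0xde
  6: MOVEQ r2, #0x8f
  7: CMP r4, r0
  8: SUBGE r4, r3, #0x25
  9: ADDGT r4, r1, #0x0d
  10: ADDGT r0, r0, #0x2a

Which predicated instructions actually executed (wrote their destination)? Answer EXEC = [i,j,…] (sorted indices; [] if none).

EXEC = []

0: ✓ CMP  NZCV=1010
1: · ADDEQ
2: · MOVPL
3: · MOVGE
4: ✓ CMP  NZCV=0010
5: · MOVLE
6: · MOVEQ
7: ✓ CMP  NZCV=1000
8: · SUBGE
9: · ADDGT
10: · ADDGT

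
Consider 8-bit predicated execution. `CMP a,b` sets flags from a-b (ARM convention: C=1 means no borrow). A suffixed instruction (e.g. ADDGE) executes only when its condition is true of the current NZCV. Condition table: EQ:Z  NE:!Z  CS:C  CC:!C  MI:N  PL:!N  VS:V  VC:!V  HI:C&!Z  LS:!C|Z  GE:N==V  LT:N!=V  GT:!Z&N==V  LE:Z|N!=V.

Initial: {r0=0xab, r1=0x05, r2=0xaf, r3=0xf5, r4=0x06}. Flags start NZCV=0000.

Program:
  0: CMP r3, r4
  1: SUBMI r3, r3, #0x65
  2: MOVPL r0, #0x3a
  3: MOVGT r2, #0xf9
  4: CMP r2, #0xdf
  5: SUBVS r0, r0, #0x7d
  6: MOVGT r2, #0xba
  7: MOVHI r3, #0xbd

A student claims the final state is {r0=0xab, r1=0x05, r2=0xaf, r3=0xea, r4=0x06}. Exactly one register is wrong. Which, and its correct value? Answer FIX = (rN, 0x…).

FIX = (r3, 0x90)

[0] flags=1010 → (cmp)
[1] flags=1010 MI?T → r3=0x90
[2] flags=1010 PL?F → skip
[3] flags=1010 GT?F → skip
[4] flags=1000 → (cmp)
[5] flags=1000 VS?F → skip
[6] flags=1000 GT?F → skip
[7] flags=1000 HI?F → skip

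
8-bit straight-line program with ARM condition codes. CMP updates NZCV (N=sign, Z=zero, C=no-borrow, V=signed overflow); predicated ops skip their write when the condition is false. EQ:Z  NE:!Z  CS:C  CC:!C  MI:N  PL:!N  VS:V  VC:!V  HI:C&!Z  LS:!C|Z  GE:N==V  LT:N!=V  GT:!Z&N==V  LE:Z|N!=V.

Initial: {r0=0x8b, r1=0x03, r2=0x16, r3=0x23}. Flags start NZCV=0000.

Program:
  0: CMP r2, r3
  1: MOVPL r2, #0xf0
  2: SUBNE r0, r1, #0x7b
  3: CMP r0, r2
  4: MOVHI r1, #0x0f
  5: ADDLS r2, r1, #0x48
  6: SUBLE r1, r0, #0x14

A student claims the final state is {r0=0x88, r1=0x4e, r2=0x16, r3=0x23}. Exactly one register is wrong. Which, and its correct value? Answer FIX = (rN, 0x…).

[0] flags=1000 → (cmp)
[1] flags=1000 PL?F → skip
[2] flags=1000 NE?T → r0=0x88
[3] flags=0011 → (cmp)
[4] flags=0011 HI?T → r1=0x0f
[5] flags=0011 LS?F → skip
[6] flags=0011 LE?T → r1=0x74

FIX = (r1, 0x74)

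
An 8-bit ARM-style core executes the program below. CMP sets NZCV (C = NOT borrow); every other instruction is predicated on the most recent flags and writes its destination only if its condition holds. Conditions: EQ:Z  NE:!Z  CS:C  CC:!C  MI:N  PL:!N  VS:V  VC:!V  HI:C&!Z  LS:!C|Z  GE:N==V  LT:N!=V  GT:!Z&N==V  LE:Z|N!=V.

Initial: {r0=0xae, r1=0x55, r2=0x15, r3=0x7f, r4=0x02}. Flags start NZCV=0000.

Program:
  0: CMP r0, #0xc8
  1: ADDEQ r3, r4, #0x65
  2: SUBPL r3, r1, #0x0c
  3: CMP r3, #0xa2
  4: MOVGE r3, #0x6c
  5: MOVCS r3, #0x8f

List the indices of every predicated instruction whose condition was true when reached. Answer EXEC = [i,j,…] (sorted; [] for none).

[0] flags=1000 → (cmp)
[1] flags=1000 EQ?F → skip
[2] flags=1000 PL?F → skip
[3] flags=1001 → (cmp)
[4] flags=1001 GE?T → r3=0x6c
[5] flags=1001 CS?F → skip

EXEC = [4]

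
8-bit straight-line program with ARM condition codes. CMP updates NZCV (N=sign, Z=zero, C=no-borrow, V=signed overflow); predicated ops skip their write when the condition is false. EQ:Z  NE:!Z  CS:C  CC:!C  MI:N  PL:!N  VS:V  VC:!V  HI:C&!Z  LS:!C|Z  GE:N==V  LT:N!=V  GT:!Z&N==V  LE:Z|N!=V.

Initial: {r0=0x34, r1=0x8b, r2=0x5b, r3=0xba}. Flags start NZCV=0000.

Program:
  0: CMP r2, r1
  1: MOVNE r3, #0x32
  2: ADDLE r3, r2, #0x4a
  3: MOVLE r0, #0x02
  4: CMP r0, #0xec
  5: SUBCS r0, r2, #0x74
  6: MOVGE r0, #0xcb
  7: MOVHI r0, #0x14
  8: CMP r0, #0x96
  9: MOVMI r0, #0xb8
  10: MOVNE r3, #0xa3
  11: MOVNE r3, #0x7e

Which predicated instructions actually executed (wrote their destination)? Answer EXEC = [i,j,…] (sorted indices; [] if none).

0: ✓ CMP  NZCV=1001
1: ✓ MOVNE  r3←0x32
2: · ADDLE
3: · MOVLE
4: ✓ CMP  NZCV=0000
5: · SUBCS
6: ✓ MOVGE  r0←0xcb
7: · MOVHI
8: ✓ CMP  NZCV=0010
9: · MOVMI
10: ✓ MOVNE  r3←0xa3
11: ✓ MOVNE  r3←0x7e

EXEC = [1,6,10,11]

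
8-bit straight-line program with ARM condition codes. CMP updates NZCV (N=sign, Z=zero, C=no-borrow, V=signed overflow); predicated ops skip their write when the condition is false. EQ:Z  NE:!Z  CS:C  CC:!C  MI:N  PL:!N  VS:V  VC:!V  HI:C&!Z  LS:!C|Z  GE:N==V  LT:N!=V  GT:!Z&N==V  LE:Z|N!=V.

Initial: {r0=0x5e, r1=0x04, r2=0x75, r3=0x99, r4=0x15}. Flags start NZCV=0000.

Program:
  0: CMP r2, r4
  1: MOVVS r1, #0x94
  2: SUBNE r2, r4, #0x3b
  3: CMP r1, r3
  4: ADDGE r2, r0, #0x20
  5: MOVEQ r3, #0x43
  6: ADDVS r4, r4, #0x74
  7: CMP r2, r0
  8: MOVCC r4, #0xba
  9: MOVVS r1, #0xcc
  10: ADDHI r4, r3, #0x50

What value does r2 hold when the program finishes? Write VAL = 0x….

0: ✓ CMP  NZCV=0010
1: · MOVVS
2: ✓ SUBNE  r2←0xda
3: ✓ CMP  NZCV=0000
4: ✓ ADDGE  r2←0x7e
5: · MOVEQ
6: · ADDVS
7: ✓ CMP  NZCV=0010
8: · MOVCC
9: · MOVVS
10: ✓ ADDHI  r4←0xe9

VAL = 0x7e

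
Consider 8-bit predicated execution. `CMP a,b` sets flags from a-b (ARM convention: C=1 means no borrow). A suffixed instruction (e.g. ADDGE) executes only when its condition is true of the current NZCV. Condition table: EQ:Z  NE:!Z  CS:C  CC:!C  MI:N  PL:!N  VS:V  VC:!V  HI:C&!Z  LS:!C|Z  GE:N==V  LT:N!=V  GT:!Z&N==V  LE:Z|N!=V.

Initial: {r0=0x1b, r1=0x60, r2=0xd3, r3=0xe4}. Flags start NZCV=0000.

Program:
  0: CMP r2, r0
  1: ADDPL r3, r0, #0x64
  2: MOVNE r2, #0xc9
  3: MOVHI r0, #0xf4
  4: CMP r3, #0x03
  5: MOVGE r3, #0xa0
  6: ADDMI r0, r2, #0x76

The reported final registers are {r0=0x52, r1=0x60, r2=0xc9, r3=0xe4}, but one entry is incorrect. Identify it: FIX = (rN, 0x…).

FIX = (r0, 0x3f)

0: ✓ CMP  NZCV=1010
1: · ADDPL
2: ✓ MOVNE  r2←0xc9
3: ✓ MOVHI  r0←0xf4
4: ✓ CMP  NZCV=1010
5: · MOVGE
6: ✓ ADDMI  r0←0x3f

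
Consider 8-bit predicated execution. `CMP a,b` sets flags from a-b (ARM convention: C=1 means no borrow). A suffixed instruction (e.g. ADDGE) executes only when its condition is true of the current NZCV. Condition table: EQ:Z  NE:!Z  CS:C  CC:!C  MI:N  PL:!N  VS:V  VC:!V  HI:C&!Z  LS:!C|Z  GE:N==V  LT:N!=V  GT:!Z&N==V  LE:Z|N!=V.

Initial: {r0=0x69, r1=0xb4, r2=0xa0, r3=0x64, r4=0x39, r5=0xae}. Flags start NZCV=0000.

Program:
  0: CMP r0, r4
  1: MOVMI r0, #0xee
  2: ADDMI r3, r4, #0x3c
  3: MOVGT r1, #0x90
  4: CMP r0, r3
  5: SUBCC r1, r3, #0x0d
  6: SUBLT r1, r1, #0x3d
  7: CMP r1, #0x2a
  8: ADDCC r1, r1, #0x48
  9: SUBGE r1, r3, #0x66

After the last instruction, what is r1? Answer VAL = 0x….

[0] flags=0010 → (cmp)
[1] flags=0010 MI?F → skip
[2] flags=0010 MI?F → skip
[3] flags=0010 GT?T → r1=0x90
[4] flags=0010 → (cmp)
[5] flags=0010 CC?F → skip
[6] flags=0010 LT?F → skip
[7] flags=0011 → (cmp)
[8] flags=0011 CC?F → skip
[9] flags=0011 GE?F → skip

VAL = 0x90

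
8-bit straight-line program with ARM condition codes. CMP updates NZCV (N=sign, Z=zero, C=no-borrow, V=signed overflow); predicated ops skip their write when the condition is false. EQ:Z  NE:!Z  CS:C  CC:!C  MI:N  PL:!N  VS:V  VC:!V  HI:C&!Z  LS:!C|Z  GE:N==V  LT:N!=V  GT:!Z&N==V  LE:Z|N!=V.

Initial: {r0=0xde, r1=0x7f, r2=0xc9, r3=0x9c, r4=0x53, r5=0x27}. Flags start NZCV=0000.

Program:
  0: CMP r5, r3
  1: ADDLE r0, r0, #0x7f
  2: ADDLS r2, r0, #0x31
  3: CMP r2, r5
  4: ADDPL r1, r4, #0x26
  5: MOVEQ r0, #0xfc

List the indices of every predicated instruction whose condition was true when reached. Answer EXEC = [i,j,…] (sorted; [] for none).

EXEC = [2]

0: ✓ CMP  NZCV=1001
1: · ADDLE
2: ✓ ADDLS  r2←0x0f
3: ✓ CMP  NZCV=1000
4: · ADDPL
5: · MOVEQ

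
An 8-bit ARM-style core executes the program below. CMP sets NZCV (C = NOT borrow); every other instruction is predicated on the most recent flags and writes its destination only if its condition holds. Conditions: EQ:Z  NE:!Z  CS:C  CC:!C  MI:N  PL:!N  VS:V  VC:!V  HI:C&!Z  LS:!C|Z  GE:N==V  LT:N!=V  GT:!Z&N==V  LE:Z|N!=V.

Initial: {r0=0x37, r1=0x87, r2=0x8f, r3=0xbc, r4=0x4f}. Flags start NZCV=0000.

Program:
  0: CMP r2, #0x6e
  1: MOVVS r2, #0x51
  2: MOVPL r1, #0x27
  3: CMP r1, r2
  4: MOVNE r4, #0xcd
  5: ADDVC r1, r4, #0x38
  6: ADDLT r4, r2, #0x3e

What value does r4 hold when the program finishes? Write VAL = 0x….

0: ✓ CMP  NZCV=0011
1: ✓ MOVVS  r2←0x51
2: ✓ MOVPL  r1←0x27
3: ✓ CMP  NZCV=1000
4: ✓ MOVNE  r4←0xcd
5: ✓ ADDVC  r1←0x05
6: ✓ ADDLT  r4←0x8f

VAL = 0x8f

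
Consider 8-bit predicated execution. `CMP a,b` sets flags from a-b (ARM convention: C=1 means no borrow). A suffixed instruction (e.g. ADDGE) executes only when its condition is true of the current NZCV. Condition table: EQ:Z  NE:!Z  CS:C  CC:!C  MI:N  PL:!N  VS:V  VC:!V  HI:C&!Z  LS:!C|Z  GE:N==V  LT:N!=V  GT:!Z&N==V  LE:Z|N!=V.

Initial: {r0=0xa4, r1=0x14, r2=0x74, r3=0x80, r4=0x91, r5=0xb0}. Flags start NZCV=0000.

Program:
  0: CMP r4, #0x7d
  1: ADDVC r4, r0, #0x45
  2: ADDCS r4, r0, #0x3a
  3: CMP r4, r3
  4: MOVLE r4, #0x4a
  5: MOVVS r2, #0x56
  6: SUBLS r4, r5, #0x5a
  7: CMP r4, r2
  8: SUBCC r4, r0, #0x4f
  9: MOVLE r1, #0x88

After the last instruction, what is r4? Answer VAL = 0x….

[0] flags=0011 → (cmp)
[1] flags=0011 VC?F → skip
[2] flags=0011 CS?T → r4=0xde
[3] flags=0010 → (cmp)
[4] flags=0010 LE?F → skip
[5] flags=0010 VS?F → skip
[6] flags=0010 LS?F → skip
[7] flags=0011 → (cmp)
[8] flags=0011 CC?F → skip
[9] flags=0011 LE?T → r1=0x88

VAL = 0xde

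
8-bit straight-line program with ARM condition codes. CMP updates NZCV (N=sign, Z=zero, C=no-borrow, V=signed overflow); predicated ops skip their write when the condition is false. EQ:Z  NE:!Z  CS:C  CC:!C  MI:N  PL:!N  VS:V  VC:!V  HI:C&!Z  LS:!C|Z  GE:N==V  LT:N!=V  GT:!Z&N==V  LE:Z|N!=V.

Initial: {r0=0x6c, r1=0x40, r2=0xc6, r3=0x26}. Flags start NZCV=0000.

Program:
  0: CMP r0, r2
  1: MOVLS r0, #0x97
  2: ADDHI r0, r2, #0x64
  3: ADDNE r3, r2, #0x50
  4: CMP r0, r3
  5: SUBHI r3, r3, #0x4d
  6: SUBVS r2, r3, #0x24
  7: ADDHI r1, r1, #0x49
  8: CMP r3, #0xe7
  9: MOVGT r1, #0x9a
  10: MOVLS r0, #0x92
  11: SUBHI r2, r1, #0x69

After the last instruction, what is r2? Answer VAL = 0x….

VAL = 0xc6

[0] flags=1001 → (cmp)
[1] flags=1001 LS?T → r0=0x97
[2] flags=1001 HI?F → skip
[3] flags=1001 NE?T → r3=0x16
[4] flags=1010 → (cmp)
[5] flags=1010 HI?T → r3=0xc9
[6] flags=1010 VS?F → skip
[7] flags=1010 HI?T → r1=0x89
[8] flags=1000 → (cmp)
[9] flags=1000 GT?F → skip
[10] flags=1000 LS?T → r0=0x92
[11] flags=1000 HI?F → skip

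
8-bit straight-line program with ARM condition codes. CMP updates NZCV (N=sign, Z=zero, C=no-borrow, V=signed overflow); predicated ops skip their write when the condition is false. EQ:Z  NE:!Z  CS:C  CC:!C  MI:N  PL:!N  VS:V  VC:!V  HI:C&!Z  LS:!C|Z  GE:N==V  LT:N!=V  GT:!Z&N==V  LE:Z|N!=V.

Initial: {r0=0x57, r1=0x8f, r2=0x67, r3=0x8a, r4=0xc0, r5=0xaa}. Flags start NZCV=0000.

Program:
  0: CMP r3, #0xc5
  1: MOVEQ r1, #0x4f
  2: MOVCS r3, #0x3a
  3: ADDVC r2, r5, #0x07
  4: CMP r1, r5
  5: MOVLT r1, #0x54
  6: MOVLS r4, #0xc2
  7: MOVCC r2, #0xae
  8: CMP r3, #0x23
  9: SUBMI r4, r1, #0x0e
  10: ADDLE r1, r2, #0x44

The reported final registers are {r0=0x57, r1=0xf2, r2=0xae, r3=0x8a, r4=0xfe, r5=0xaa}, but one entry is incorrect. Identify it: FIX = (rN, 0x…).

[0] flags=1000 → (cmp)
[1] flags=1000 EQ?F → skip
[2] flags=1000 CS?F → skip
[3] flags=1000 VC?T → r2=0xb1
[4] flags=1000 → (cmp)
[5] flags=1000 LT?T → r1=0x54
[6] flags=1000 LS?T → r4=0xc2
[7] flags=1000 CC?T → r2=0xae
[8] flags=0011 → (cmp)
[9] flags=0011 MI?F → skip
[10] flags=0011 LE?T → r1=0xf2

FIX = (r4, 0xc2)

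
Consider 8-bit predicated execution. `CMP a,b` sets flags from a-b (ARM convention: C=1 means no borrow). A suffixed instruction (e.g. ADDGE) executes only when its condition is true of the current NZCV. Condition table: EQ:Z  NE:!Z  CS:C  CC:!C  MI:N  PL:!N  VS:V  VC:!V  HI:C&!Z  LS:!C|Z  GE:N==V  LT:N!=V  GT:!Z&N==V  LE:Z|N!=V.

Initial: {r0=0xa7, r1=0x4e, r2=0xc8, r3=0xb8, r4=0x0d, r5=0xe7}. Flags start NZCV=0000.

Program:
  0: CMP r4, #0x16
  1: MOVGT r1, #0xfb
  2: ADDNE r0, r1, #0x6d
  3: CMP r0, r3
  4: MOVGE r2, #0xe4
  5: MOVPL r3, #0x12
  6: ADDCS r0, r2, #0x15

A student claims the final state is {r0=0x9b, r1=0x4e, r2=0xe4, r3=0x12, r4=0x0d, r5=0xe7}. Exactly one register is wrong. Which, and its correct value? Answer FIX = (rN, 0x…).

0: ✓ CMP  NZCV=1000
1: · MOVGT
2: ✓ ADDNE  r0←0xbb
3: ✓ CMP  NZCV=0010
4: ✓ MOVGE  r2←0xe4
5: ✓ MOVPL  r3←0x12
6: ✓ ADDCS  r0←0xf9

FIX = (r0, 0xf9)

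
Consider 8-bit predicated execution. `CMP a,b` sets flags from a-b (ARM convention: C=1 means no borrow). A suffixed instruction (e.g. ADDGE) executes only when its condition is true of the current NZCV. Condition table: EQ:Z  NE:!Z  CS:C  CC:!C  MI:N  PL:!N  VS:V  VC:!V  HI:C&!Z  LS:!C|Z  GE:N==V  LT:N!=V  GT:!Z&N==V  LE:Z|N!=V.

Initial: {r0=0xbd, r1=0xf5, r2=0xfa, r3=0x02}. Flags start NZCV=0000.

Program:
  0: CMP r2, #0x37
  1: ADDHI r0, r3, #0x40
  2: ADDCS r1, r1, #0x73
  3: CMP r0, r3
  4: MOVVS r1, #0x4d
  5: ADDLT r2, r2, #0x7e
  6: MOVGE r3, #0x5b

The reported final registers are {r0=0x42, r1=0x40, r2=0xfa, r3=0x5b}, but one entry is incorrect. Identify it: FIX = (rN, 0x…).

[0] flags=1010 → (cmp)
[1] flags=1010 HI?T → r0=0x42
[2] flags=1010 CS?T → r1=0x68
[3] flags=0010 → (cmp)
[4] flags=0010 VS?F → skip
[5] flags=0010 LT?F → skip
[6] flags=0010 GE?T → r3=0x5b

FIX = (r1, 0x68)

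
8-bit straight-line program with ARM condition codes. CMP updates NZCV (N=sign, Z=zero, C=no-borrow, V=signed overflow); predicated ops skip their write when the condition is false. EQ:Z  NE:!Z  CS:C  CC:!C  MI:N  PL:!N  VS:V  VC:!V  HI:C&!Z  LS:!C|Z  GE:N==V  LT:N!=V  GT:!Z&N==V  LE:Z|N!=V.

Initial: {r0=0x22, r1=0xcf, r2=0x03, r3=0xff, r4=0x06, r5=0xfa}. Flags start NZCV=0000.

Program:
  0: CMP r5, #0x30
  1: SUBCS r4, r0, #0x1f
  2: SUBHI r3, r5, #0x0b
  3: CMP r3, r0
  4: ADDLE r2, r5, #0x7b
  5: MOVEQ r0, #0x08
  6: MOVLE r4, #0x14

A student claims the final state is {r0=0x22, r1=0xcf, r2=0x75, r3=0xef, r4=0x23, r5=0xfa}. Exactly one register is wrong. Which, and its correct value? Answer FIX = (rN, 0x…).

FIX = (r4, 0x14)

[0] flags=1010 → (cmp)
[1] flags=1010 CS?T → r4=0x03
[2] flags=1010 HI?T → r3=0xef
[3] flags=1010 → (cmp)
[4] flags=1010 LE?T → r2=0x75
[5] flags=1010 EQ?F → skip
[6] flags=1010 LE?T → r4=0x14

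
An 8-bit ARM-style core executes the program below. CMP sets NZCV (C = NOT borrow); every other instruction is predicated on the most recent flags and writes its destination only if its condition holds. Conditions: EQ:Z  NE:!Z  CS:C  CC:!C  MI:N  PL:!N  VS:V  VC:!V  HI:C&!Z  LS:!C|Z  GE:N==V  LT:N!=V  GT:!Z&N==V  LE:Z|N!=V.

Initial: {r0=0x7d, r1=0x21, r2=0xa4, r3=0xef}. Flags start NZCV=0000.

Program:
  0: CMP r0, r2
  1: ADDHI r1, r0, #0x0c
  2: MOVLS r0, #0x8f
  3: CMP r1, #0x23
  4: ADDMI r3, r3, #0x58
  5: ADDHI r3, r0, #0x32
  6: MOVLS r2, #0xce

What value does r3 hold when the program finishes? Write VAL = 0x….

VAL = 0x47

0: ✓ CMP  NZCV=1001
1: · ADDHI
2: ✓ MOVLS  r0←0x8f
3: ✓ CMP  NZCV=1000
4: ✓ ADDMI  r3←0x47
5: · ADDHI
6: ✓ MOVLS  r2←0xce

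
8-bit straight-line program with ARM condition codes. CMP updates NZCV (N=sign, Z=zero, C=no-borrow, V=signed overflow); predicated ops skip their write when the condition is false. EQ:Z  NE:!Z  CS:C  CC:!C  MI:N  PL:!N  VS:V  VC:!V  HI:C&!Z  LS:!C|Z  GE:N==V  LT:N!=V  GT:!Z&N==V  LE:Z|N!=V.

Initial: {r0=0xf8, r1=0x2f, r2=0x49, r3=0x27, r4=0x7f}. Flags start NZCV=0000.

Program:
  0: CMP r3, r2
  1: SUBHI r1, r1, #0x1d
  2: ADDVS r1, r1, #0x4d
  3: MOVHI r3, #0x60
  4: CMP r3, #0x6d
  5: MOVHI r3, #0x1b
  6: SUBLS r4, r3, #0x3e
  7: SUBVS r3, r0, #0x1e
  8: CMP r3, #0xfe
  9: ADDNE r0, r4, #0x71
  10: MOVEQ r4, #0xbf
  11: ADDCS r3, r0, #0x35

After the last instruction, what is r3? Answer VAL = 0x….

VAL = 0x27

[0] flags=1000 → (cmp)
[1] flags=1000 HI?F → skip
[2] flags=1000 VS?F → skip
[3] flags=1000 HI?F → skip
[4] flags=1000 → (cmp)
[5] flags=1000 HI?F → skip
[6] flags=1000 LS?T → r4=0xe9
[7] flags=1000 VS?F → skip
[8] flags=0000 → (cmp)
[9] flags=0000 NE?T → r0=0x5a
[10] flags=0000 EQ?F → skip
[11] flags=0000 CS?F → skip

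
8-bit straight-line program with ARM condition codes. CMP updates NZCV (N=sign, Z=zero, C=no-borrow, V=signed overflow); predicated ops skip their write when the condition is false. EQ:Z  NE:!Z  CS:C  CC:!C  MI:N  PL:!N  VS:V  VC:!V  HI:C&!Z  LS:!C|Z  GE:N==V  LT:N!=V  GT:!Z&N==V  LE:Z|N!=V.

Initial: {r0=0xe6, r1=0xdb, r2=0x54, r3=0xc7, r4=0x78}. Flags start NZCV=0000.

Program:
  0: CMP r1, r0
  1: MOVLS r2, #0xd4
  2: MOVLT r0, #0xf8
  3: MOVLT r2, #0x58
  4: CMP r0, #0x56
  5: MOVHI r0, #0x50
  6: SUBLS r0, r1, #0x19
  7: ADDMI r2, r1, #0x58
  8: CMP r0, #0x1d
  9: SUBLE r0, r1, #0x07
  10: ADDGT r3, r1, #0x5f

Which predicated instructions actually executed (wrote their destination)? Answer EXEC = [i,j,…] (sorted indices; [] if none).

EXEC = [1,2,3,5,7,10]

0: ✓ CMP  NZCV=1000
1: ✓ MOVLS  r2←0xd4
2: ✓ MOVLT  r0←0xf8
3: ✓ MOVLT  r2←0x58
4: ✓ CMP  NZCV=1010
5: ✓ MOVHI  r0←0x50
6: · SUBLS
7: ✓ ADDMI  r2←0x33
8: ✓ CMP  NZCV=0010
9: · SUBLE
10: ✓ ADDGT  r3←0x3a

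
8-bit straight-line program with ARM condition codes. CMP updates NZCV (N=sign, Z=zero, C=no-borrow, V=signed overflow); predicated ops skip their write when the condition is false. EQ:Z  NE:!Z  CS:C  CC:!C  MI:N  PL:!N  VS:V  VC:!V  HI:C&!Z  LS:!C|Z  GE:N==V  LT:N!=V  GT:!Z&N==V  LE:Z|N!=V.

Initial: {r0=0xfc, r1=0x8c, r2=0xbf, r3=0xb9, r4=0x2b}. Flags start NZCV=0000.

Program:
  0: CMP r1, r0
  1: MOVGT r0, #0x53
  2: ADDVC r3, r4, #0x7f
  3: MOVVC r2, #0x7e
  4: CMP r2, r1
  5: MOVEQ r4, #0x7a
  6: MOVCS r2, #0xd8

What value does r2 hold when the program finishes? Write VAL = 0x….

[0] flags=1000 → (cmp)
[1] flags=1000 GT?F → skip
[2] flags=1000 VC?T → r3=0xaa
[3] flags=1000 VC?T → r2=0x7e
[4] flags=1001 → (cmp)
[5] flags=1001 EQ?F → skip
[6] flags=1001 CS?F → skip

VAL = 0x7e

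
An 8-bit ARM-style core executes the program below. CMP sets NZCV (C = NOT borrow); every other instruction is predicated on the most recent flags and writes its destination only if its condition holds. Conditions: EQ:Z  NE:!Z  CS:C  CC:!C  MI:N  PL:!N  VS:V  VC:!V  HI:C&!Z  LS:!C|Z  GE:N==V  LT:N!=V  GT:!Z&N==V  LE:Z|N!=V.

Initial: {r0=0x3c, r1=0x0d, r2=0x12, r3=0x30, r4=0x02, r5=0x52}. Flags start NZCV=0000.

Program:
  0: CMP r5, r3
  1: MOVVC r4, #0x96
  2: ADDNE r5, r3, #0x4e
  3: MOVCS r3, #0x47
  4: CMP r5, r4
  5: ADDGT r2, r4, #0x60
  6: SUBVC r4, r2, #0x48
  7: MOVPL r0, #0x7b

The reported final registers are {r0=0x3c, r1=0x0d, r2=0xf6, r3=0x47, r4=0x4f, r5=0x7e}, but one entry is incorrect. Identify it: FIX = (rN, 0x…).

FIX = (r4, 0x96)

[0] flags=0010 → (cmp)
[1] flags=0010 VC?T → r4=0x96
[2] flags=0010 NE?T → r5=0x7e
[3] flags=0010 CS?T → r3=0x47
[4] flags=1001 → (cmp)
[5] flags=1001 GT?T → r2=0xf6
[6] flags=1001 VC?F → skip
[7] flags=1001 PL?F → skip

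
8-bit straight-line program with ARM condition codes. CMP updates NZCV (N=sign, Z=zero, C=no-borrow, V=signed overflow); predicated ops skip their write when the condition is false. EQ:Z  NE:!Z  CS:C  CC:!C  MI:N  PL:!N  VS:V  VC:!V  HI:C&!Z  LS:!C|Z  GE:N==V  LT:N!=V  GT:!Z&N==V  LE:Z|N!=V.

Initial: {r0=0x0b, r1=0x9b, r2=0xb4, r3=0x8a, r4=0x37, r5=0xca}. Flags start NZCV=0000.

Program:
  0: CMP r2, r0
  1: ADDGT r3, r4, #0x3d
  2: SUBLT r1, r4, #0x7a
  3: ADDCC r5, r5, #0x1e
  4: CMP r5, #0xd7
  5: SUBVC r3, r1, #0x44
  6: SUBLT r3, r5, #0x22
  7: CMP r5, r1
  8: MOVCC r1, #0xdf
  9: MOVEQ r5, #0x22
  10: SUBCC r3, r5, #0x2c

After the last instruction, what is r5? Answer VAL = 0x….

VAL = 0xca

[0] flags=1010 → (cmp)
[1] flags=1010 GT?F → skip
[2] flags=1010 LT?T → r1=0xbd
[3] flags=1010 CC?F → skip
[4] flags=1000 → (cmp)
[5] flags=1000 VC?T → r3=0x79
[6] flags=1000 LT?T → r3=0xa8
[7] flags=0010 → (cmp)
[8] flags=0010 CC?F → skip
[9] flags=0010 EQ?F → skip
[10] flags=0010 CC?F → skip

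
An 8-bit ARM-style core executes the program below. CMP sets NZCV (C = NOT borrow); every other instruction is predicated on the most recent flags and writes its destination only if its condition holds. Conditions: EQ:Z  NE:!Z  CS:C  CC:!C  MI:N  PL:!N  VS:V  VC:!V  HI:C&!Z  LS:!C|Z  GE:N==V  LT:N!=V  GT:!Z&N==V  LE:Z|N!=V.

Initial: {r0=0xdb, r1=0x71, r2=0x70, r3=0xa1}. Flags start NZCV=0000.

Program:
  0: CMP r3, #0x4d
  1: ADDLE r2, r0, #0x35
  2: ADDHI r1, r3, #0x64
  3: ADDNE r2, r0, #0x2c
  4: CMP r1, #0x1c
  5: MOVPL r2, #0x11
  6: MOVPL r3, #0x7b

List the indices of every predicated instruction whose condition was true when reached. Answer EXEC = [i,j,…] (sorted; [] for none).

EXEC = [1,2,3]

0: ✓ CMP  NZCV=0011
1: ✓ ADDLE  r2←0x10
2: ✓ ADDHI  r1←0x05
3: ✓ ADDNE  r2←0x07
4: ✓ CMP  NZCV=1000
5: · MOVPL
6: · MOVPL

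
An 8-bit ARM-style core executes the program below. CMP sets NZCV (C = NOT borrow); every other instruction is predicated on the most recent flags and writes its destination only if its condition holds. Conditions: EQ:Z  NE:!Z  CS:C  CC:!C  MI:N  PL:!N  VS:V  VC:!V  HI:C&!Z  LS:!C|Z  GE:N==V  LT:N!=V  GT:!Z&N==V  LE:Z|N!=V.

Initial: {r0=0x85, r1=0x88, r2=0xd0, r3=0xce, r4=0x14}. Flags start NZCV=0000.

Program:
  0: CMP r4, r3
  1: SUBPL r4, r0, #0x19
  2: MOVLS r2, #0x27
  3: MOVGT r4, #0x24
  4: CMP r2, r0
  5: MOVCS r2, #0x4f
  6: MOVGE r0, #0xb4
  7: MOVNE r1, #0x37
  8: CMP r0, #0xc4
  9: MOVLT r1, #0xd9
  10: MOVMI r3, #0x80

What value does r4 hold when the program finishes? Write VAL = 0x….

0: ✓ CMP  NZCV=0000
1: ✓ SUBPL  r4←0x6c
2: ✓ MOVLS  r2←0x27
3: ✓ MOVGT  r4←0x24
4: ✓ CMP  NZCV=1001
5: · MOVCS
6: ✓ MOVGE  r0←0xb4
7: ✓ MOVNE  r1←0x37
8: ✓ CMP  NZCV=1000
9: ✓ MOVLT  r1←0xd9
10: ✓ MOVMI  r3←0x80

VAL = 0x24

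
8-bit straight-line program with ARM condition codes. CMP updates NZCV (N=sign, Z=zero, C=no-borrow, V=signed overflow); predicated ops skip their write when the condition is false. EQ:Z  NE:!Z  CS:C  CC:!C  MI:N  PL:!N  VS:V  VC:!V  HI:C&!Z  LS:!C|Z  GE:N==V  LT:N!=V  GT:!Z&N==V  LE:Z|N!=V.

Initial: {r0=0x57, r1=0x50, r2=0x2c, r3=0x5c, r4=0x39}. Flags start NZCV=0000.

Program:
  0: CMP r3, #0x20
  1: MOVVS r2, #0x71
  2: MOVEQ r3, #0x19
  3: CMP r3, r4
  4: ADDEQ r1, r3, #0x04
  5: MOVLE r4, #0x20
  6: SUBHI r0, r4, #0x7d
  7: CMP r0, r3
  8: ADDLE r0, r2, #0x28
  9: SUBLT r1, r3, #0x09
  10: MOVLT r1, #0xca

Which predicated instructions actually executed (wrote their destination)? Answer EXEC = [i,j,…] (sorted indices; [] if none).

[0] flags=0010 → (cmp)
[1] flags=0010 VS?F → skip
[2] flags=0010 EQ?F → skip
[3] flags=0010 → (cmp)
[4] flags=0010 EQ?F → skip
[5] flags=0010 LE?F → skip
[6] flags=0010 HI?T → r0=0xbc
[7] flags=0011 → (cmp)
[8] flags=0011 LE?T → r0=0x54
[9] flags=0011 LT?T → r1=0x53
[10] flags=0011 LT?T → r1=0xca

EXEC = [6,8,9,10]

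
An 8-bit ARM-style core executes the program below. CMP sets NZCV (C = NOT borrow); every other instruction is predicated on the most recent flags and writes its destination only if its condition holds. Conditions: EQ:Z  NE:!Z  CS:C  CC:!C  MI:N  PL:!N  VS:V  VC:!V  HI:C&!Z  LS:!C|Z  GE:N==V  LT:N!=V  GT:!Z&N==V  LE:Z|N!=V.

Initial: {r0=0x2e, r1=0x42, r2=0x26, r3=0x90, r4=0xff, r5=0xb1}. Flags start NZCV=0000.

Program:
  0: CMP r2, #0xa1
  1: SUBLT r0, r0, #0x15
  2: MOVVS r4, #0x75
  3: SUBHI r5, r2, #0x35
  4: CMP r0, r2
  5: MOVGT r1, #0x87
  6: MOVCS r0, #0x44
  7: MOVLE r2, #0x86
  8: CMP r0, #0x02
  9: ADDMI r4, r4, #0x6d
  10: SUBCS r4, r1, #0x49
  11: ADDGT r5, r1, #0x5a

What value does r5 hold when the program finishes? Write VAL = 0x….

[0] flags=1001 → (cmp)
[1] flags=1001 LT?F → skip
[2] flags=1001 VS?T → r4=0x75
[3] flags=1001 HI?F → skip
[4] flags=0010 → (cmp)
[5] flags=0010 GT?T → r1=0x87
[6] flags=0010 CS?T → r0=0x44
[7] flags=0010 LE?F → skip
[8] flags=0010 → (cmp)
[9] flags=0010 MI?F → skip
[10] flags=0010 CS?T → r4=0x3e
[11] flags=0010 GT?T → r5=0xe1

VAL = 0xe1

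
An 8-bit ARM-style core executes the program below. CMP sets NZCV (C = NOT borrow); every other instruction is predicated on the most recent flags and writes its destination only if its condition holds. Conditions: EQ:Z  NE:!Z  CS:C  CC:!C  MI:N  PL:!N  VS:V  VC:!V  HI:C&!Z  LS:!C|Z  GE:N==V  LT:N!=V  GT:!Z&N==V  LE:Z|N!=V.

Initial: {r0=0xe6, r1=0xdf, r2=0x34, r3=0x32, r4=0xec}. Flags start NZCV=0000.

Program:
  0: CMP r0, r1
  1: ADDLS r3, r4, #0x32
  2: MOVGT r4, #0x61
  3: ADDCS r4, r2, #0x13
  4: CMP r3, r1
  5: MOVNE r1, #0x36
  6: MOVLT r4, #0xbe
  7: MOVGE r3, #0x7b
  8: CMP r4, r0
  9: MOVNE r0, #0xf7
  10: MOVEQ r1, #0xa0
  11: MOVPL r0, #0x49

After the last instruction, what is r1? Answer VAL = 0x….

0: ✓ CMP  NZCV=0010
1: · ADDLS
2: ✓ MOVGT  r4←0x61
3: ✓ ADDCS  r4←0x47
4: ✓ CMP  NZCV=0000
5: ✓ MOVNE  r1←0x36
6: · MOVLT
7: ✓ MOVGE  r3←0x7b
8: ✓ CMP  NZCV=0000
9: ✓ MOVNE  r0←0xf7
10: · MOVEQ
11: ✓ MOVPL  r0←0x49

VAL = 0x36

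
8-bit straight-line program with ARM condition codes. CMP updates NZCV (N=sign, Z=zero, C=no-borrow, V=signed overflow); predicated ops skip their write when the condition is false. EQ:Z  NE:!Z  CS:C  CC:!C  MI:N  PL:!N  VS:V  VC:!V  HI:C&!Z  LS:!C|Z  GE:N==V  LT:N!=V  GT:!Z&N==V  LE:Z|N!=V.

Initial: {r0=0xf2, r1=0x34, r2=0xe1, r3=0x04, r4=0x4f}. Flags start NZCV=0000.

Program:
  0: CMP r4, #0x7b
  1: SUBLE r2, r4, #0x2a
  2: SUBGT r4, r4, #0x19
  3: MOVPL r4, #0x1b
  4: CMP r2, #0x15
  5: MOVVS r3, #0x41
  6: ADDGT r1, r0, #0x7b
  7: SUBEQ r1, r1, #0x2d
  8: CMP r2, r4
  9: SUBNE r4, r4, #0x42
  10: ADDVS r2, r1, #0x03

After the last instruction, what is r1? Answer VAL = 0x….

[0] flags=1000 → (cmp)
[1] flags=1000 LE?T → r2=0x25
[2] flags=1000 GT?F → skip
[3] flags=1000 PL?F → skip
[4] flags=0010 → (cmp)
[5] flags=0010 VS?F → skip
[6] flags=0010 GT?T → r1=0x6d
[7] flags=0010 EQ?F → skip
[8] flags=1000 → (cmp)
[9] flags=1000 NE?T → r4=0x0d
[10] flags=1000 VS?F → skip

VAL = 0x6d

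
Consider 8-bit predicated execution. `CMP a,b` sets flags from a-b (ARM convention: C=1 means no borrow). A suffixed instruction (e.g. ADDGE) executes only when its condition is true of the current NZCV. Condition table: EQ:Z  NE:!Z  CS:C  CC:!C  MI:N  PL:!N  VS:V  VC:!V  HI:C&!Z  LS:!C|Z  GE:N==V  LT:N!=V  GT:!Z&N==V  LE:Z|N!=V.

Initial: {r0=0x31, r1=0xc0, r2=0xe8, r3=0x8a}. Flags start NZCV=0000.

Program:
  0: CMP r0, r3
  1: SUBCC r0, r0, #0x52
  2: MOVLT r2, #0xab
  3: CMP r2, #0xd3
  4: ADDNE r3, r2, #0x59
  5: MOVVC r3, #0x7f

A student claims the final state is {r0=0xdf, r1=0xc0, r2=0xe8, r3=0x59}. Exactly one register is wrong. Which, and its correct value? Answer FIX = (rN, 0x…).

FIX = (r3, 0x7f)

[0] flags=1001 → (cmp)
[1] flags=1001 CC?T → r0=0xdf
[2] flags=1001 LT?F → skip
[3] flags=0010 → (cmp)
[4] flags=0010 NE?T → r3=0x41
[5] flags=0010 VC?T → r3=0x7f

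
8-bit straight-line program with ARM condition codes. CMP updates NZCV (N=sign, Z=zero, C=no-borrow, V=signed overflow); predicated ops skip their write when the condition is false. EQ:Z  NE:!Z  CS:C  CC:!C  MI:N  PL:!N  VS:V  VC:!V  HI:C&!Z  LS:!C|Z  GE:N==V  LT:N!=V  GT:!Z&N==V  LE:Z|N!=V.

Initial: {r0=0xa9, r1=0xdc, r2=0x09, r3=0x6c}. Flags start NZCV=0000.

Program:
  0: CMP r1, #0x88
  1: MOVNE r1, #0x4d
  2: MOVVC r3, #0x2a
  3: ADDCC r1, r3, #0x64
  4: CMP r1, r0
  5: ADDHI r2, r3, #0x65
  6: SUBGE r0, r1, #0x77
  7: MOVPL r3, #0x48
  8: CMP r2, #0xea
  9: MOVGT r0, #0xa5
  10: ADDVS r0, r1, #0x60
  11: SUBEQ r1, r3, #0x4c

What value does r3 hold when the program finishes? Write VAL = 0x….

[0] flags=0010 → (cmp)
[1] flags=0010 NE?T → r1=0x4d
[2] flags=0010 VC?T → r3=0x2a
[3] flags=0010 CC?F → skip
[4] flags=1001 → (cmp)
[5] flags=1001 HI?F → skip
[6] flags=1001 GE?T → r0=0xd6
[7] flags=1001 PL?F → skip
[8] flags=0000 → (cmp)
[9] flags=0000 GT?T → r0=0xa5
[10] flags=0000 VS?F → skip
[11] flags=0000 EQ?F → skip

VAL = 0x2a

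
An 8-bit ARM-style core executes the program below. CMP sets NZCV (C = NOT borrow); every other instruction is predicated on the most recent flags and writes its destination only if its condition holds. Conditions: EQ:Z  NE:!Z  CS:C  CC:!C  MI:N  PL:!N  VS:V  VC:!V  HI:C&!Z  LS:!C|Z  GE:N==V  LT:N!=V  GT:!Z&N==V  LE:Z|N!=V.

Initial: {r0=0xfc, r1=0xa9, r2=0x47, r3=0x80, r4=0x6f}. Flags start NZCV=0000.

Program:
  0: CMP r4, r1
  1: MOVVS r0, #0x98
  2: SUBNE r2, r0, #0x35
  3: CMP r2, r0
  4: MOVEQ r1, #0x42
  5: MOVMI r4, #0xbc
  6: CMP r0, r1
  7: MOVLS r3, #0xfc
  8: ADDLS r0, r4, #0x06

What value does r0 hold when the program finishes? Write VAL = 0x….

0: ✓ CMP  NZCV=1001
1: ✓ MOVVS  r0←0x98
2: ✓ SUBNE  r2←0x63
3: ✓ CMP  NZCV=1001
4: · MOVEQ
5: ✓ MOVMI  r4←0xbc
6: ✓ CMP  NZCV=1000
7: ✓ MOVLS  r3←0xfc
8: ✓ ADDLS  r0←0xc2

VAL = 0xc2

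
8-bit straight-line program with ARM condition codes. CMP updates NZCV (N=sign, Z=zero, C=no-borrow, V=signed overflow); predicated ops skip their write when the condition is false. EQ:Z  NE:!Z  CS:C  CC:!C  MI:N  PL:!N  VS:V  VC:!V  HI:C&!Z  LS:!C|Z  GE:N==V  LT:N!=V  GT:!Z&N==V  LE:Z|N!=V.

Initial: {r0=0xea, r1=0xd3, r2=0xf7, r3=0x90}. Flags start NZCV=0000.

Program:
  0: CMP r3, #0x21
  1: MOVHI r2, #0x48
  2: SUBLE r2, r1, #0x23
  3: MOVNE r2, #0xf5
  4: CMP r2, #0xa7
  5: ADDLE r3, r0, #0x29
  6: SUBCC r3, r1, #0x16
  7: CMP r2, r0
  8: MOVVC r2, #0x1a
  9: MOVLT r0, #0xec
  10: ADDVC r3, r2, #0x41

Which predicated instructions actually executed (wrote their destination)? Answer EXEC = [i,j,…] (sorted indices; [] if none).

[0] flags=0011 → (cmp)
[1] flags=0011 HI?T → r2=0x48
[2] flags=0011 LE?T → r2=0xb0
[3] flags=0011 NE?T → r2=0xf5
[4] flags=0010 → (cmp)
[5] flags=0010 LE?F → skip
[6] flags=0010 CC?F → skip
[7] flags=0010 → (cmp)
[8] flags=0010 VC?T → r2=0x1a
[9] flags=0010 LT?F → skip
[10] flags=0010 VC?T → r3=0x5b

EXEC = [1,2,3,8,10]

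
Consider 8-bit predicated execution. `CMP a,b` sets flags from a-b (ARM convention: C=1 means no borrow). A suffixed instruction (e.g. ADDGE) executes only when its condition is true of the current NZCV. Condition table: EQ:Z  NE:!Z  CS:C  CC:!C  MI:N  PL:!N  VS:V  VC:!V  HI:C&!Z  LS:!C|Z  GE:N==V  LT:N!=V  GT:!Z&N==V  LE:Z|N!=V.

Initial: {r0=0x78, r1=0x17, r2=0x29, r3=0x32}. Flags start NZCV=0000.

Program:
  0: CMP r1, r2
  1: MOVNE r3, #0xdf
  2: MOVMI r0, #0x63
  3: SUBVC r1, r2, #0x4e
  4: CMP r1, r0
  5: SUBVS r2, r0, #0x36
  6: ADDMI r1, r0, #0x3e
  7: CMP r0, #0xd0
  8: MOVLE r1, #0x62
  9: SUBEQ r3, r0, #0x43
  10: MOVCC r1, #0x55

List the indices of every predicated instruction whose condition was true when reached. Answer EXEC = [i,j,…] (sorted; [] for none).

EXEC = [1,2,3,5,10]

[0] flags=1000 → (cmp)
[1] flags=1000 NE?T → r3=0xdf
[2] flags=1000 MI?T → r0=0x63
[3] flags=1000 VC?T → r1=0xdb
[4] flags=0011 → (cmp)
[5] flags=0011 VS?T → r2=0x2d
[6] flags=0011 MI?F → skip
[7] flags=1001 → (cmp)
[8] flags=1001 LE?F → skip
[9] flags=1001 EQ?F → skip
[10] flags=1001 CC?T → r1=0x55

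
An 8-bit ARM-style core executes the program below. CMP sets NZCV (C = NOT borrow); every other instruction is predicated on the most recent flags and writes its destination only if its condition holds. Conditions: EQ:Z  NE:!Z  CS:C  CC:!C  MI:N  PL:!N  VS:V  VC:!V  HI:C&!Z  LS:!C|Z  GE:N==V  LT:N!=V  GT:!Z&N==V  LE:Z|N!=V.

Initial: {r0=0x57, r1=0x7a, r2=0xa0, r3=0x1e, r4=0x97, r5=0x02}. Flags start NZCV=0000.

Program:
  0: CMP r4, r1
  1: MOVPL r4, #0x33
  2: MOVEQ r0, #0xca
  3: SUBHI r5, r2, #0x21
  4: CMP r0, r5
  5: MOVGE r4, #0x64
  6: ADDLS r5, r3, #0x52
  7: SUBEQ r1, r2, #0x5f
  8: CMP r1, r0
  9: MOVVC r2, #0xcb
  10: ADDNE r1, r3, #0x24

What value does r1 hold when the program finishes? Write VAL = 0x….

0: ✓ CMP  NZCV=0011
1: ✓ MOVPL  r4←0x33
2: · MOVEQ
3: ✓ SUBHI  r5←0x7f
4: ✓ CMP  NZCV=1000
5: · MOVGE
6: ✓ ADDLS  r5←0x70
7: · SUBEQ
8: ✓ CMP  NZCV=0010
9: ✓ MOVVC  r2←0xcb
10: ✓ ADDNE  r1←0x42

VAL = 0x42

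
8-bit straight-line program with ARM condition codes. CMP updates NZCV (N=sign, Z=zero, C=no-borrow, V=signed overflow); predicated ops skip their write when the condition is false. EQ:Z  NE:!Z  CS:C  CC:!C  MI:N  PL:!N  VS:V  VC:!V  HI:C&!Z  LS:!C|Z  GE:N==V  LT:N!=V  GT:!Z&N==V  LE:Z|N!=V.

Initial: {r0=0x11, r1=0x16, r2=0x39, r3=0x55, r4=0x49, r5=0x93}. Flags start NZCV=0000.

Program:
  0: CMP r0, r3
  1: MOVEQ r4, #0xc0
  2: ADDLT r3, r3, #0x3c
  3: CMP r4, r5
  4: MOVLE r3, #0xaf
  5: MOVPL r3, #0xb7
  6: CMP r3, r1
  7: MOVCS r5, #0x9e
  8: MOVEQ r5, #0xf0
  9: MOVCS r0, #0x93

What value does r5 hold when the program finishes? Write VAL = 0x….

[0] flags=1000 → (cmp)
[1] flags=1000 EQ?F → skip
[2] flags=1000 LT?T → r3=0x91
[3] flags=1001 → (cmp)
[4] flags=1001 LE?F → skip
[5] flags=1001 PL?F → skip
[6] flags=0011 → (cmp)
[7] flags=0011 CS?T → r5=0x9e
[8] flags=0011 EQ?F → skip
[9] flags=0011 CS?T → r0=0x93

VAL = 0x9e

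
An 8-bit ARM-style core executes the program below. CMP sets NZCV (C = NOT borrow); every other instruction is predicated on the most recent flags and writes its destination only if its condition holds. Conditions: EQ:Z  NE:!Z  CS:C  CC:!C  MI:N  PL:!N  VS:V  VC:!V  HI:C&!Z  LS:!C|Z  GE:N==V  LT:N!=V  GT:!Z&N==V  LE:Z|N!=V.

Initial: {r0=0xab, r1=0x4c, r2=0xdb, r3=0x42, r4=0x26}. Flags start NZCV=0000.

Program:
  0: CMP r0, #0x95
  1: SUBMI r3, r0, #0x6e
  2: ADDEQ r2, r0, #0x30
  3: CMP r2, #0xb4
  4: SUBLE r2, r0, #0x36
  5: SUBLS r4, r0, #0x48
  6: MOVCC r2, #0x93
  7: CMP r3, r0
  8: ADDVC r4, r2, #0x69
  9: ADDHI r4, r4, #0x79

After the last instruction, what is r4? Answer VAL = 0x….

0: ✓ CMP  NZCV=0010
1: · SUBMI
2: · ADDEQ
3: ✓ CMP  NZCV=0010
4: · SUBLE
5: · SUBLS
6: · MOVCC
7: ✓ CMP  NZCV=1001
8: · ADDVC
9: · ADDHI

VAL = 0x26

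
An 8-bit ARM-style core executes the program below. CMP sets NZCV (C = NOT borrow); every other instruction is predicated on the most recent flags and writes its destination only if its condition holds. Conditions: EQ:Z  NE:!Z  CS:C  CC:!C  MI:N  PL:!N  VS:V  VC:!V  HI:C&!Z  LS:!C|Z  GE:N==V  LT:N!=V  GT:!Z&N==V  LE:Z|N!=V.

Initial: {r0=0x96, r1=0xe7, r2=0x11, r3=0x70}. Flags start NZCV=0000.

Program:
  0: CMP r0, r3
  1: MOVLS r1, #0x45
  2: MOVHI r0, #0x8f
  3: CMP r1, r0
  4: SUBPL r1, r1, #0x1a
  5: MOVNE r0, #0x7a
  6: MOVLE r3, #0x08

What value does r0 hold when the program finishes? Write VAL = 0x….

VAL = 0x7a

[0] flags=0011 → (cmp)
[1] flags=0011 LS?F → skip
[2] flags=0011 HI?T → r0=0x8f
[3] flags=0010 → (cmp)
[4] flags=0010 PL?T → r1=0xcd
[5] flags=0010 NE?T → r0=0x7a
[6] flags=0010 LE?F → skip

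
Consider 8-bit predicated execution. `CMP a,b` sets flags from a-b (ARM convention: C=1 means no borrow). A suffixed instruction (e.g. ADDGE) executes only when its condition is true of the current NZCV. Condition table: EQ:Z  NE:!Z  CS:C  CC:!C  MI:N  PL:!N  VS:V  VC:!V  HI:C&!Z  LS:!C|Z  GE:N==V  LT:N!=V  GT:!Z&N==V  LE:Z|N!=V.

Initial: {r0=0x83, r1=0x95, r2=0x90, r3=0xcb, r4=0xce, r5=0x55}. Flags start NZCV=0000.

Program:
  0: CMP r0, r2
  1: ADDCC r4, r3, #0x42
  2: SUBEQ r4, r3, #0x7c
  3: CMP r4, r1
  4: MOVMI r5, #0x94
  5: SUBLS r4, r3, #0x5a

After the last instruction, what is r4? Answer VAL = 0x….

VAL = 0x71

[0] flags=1000 → (cmp)
[1] flags=1000 CC?T → r4=0x0d
[2] flags=1000 EQ?F → skip
[3] flags=0000 → (cmp)
[4] flags=0000 MI?F → skip
[5] flags=0000 LS?T → r4=0x71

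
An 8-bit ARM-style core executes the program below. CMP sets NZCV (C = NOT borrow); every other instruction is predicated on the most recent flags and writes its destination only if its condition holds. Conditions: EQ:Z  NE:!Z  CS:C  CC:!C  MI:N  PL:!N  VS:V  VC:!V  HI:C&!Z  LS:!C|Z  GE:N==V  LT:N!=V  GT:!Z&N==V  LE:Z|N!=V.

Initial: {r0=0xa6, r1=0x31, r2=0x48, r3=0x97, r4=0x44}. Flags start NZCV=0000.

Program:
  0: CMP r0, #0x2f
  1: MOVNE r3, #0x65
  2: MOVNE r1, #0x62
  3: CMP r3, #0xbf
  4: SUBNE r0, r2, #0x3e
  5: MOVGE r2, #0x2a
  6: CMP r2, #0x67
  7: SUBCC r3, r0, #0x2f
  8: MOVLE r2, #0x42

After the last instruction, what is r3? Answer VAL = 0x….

VAL = 0xdb

0: ✓ CMP  NZCV=0011
1: ✓ MOVNE  r3←0x65
2: ✓ MOVNE  r1←0x62
3: ✓ CMP  NZCV=1001
4: ✓ SUBNE  r0←0x0a
5: ✓ MOVGE  r2←0x2a
6: ✓ CMP  NZCV=1000
7: ✓ SUBCC  r3←0xdb
8: ✓ MOVLE  r2←0x42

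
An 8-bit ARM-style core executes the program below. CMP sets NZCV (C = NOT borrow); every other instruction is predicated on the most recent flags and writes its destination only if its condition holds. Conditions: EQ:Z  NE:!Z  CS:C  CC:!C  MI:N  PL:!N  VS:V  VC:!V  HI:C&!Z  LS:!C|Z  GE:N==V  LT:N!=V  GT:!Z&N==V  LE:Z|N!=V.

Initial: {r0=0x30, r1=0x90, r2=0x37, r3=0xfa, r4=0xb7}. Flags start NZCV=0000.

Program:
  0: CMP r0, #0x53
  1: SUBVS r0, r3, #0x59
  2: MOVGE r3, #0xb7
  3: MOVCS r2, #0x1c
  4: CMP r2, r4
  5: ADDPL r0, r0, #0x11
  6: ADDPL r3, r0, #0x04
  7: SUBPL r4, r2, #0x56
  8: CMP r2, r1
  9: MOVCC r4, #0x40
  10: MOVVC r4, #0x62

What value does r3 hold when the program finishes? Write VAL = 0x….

VAL = 0xfa

[0] flags=1000 → (cmp)
[1] flags=1000 VS?F → skip
[2] flags=1000 GE?F → skip
[3] flags=1000 CS?F → skip
[4] flags=1001 → (cmp)
[5] flags=1001 PL?F → skip
[6] flags=1001 PL?F → skip
[7] flags=1001 PL?F → skip
[8] flags=1001 → (cmp)
[9] flags=1001 CC?T → r4=0x40
[10] flags=1001 VC?F → skip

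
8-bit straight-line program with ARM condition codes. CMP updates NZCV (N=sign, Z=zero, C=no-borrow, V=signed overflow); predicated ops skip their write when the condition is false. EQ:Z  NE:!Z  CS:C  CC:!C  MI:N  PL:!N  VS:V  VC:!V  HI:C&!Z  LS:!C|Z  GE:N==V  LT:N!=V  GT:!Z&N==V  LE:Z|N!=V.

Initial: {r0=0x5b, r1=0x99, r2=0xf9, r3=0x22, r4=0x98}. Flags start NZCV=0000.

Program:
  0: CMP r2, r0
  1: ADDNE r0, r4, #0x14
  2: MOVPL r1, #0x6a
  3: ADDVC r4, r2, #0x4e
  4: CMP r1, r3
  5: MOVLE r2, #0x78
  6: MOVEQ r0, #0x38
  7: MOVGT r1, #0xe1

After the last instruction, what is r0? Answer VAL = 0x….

VAL = 0xac

[0] flags=1010 → (cmp)
[1] flags=1010 NE?T → r0=0xac
[2] flags=1010 PL?F → skip
[3] flags=1010 VC?T → r4=0x47
[4] flags=0011 → (cmp)
[5] flags=0011 LE?T → r2=0x78
[6] flags=0011 EQ?F → skip
[7] flags=0011 GT?F → skip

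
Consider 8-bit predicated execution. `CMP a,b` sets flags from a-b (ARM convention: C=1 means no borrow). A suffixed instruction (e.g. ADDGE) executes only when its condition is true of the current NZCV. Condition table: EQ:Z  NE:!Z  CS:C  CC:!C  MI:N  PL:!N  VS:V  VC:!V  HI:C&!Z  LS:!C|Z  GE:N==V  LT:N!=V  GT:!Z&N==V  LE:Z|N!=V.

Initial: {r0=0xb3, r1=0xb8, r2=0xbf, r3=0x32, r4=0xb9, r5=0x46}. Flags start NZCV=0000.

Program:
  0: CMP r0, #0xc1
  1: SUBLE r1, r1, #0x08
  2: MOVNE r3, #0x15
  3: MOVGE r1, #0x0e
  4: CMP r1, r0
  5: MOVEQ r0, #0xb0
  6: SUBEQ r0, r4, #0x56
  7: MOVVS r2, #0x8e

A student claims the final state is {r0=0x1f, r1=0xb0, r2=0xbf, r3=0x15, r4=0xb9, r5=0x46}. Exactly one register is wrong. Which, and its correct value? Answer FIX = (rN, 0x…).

FIX = (r0, 0xb3)

[0] flags=1000 → (cmp)
[1] flags=1000 LE?T → r1=0xb0
[2] flags=1000 NE?T → r3=0x15
[3] flags=1000 GE?F → skip
[4] flags=1000 → (cmp)
[5] flags=1000 EQ?F → skip
[6] flags=1000 EQ?F → skip
[7] flags=1000 VS?F → skip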